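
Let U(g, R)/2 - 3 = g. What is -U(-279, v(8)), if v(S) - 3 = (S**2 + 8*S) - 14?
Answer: 552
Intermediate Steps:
v(S) = -11 + S**2 + 8*S (v(S) = 3 + ((S**2 + 8*S) - 14) = 3 + (-14 + S**2 + 8*S) = -11 + S**2 + 8*S)
U(g, R) = 6 + 2*g
-U(-279, v(8)) = -(6 + 2*(-279)) = -(6 - 558) = -1*(-552) = 552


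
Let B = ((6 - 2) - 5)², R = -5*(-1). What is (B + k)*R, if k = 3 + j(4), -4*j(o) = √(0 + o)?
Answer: 35/2 ≈ 17.500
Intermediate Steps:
j(o) = -√o/4 (j(o) = -√(0 + o)/4 = -√o/4)
k = 5/2 (k = 3 - √4/4 = 3 - ¼*2 = 3 - ½ = 5/2 ≈ 2.5000)
R = 5
B = 1 (B = (4 - 5)² = (-1)² = 1)
(B + k)*R = (1 + 5/2)*5 = (7/2)*5 = 35/2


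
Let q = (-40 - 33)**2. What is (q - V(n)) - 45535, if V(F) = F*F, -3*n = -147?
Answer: -42607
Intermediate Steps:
n = 49 (n = -1/3*(-147) = 49)
V(F) = F**2
q = 5329 (q = (-73)**2 = 5329)
(q - V(n)) - 45535 = (5329 - 1*49**2) - 45535 = (5329 - 1*2401) - 45535 = (5329 - 2401) - 45535 = 2928 - 45535 = -42607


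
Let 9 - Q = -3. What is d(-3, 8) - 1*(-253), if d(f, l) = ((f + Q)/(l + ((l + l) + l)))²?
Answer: 259153/1024 ≈ 253.08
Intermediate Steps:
Q = 12 (Q = 9 - 1*(-3) = 9 + 3 = 12)
d(f, l) = (12 + f)²/(16*l²) (d(f, l) = ((f + 12)/(l + ((l + l) + l)))² = ((12 + f)/(l + (2*l + l)))² = ((12 + f)/(l + 3*l))² = ((12 + f)/((4*l)))² = ((12 + f)*(1/(4*l)))² = ((12 + f)/(4*l))² = (12 + f)²/(16*l²))
d(-3, 8) - 1*(-253) = (1/16)*(12 - 3)²/8² - 1*(-253) = (1/16)*(1/64)*9² + 253 = (1/16)*(1/64)*81 + 253 = 81/1024 + 253 = 259153/1024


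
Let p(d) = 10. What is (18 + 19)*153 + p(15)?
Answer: 5671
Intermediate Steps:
(18 + 19)*153 + p(15) = (18 + 19)*153 + 10 = 37*153 + 10 = 5661 + 10 = 5671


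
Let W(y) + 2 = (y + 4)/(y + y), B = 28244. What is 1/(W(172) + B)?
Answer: 43/1214428 ≈ 3.5408e-5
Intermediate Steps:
W(y) = -2 + (4 + y)/(2*y) (W(y) = -2 + (y + 4)/(y + y) = -2 + (4 + y)/((2*y)) = -2 + (4 + y)*(1/(2*y)) = -2 + (4 + y)/(2*y))
1/(W(172) + B) = 1/((-3/2 + 2/172) + 28244) = 1/((-3/2 + 2*(1/172)) + 28244) = 1/((-3/2 + 1/86) + 28244) = 1/(-64/43 + 28244) = 1/(1214428/43) = 43/1214428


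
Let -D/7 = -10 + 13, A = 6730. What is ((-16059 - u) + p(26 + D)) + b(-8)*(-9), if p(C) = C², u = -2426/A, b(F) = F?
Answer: -53710917/3365 ≈ -15962.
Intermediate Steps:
D = -21 (D = -7*(-10 + 13) = -7*3 = -21)
u = -1213/3365 (u = -2426/6730 = -2426*1/6730 = -1213/3365 ≈ -0.36048)
((-16059 - u) + p(26 + D)) + b(-8)*(-9) = ((-16059 - 1*(-1213/3365)) + (26 - 21)²) - 8*(-9) = ((-16059 + 1213/3365) + 5²) + 72 = (-54037322/3365 + 25) + 72 = -53953197/3365 + 72 = -53710917/3365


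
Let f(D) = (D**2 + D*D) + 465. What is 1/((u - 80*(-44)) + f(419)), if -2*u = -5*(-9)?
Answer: 2/710169 ≈ 2.8162e-6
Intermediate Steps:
u = -45/2 (u = -(-5)*(-9)/2 = -1/2*45 = -45/2 ≈ -22.500)
f(D) = 465 + 2*D**2 (f(D) = (D**2 + D**2) + 465 = 2*D**2 + 465 = 465 + 2*D**2)
1/((u - 80*(-44)) + f(419)) = 1/((-45/2 - 80*(-44)) + (465 + 2*419**2)) = 1/((-45/2 + 3520) + (465 + 2*175561)) = 1/(6995/2 + (465 + 351122)) = 1/(6995/2 + 351587) = 1/(710169/2) = 2/710169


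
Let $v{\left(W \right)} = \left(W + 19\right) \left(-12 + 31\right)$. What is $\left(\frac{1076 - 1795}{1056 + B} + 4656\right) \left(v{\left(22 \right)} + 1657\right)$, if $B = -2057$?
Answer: $\frac{1622158500}{143} \approx 1.1344 \cdot 10^{7}$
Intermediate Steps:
$v{\left(W \right)} = 361 + 19 W$ ($v{\left(W \right)} = \left(19 + W\right) 19 = 361 + 19 W$)
$\left(\frac{1076 - 1795}{1056 + B} + 4656\right) \left(v{\left(22 \right)} + 1657\right) = \left(\frac{1076 - 1795}{1056 - 2057} + 4656\right) \left(\left(361 + 19 \cdot 22\right) + 1657\right) = \left(- \frac{719}{-1001} + 4656\right) \left(\left(361 + 418\right) + 1657\right) = \left(\left(-719\right) \left(- \frac{1}{1001}\right) + 4656\right) \left(779 + 1657\right) = \left(\frac{719}{1001} + 4656\right) 2436 = \frac{4661375}{1001} \cdot 2436 = \frac{1622158500}{143}$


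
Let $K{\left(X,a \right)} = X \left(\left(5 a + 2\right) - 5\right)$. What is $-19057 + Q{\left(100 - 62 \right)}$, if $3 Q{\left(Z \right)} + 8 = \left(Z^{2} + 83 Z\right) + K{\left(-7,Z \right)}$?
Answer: $- \frac{53890}{3} \approx -17963.0$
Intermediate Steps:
$K{\left(X,a \right)} = X \left(-3 + 5 a\right)$ ($K{\left(X,a \right)} = X \left(\left(2 + 5 a\right) - 5\right) = X \left(-3 + 5 a\right)$)
$Q{\left(Z \right)} = \frac{13}{3} + 16 Z + \frac{Z^{2}}{3}$ ($Q{\left(Z \right)} = - \frac{8}{3} + \frac{\left(Z^{2} + 83 Z\right) - 7 \left(-3 + 5 Z\right)}{3} = - \frac{8}{3} + \frac{\left(Z^{2} + 83 Z\right) - \left(-21 + 35 Z\right)}{3} = - \frac{8}{3} + \frac{21 + Z^{2} + 48 Z}{3} = - \frac{8}{3} + \left(7 + 16 Z + \frac{Z^{2}}{3}\right) = \frac{13}{3} + 16 Z + \frac{Z^{2}}{3}$)
$-19057 + Q{\left(100 - 62 \right)} = -19057 + \left(\frac{13}{3} + 16 \left(100 - 62\right) + \frac{\left(100 - 62\right)^{2}}{3}\right) = -19057 + \left(\frac{13}{3} + 16 \cdot 38 + \frac{38^{2}}{3}\right) = -19057 + \left(\frac{13}{3} + 608 + \frac{1}{3} \cdot 1444\right) = -19057 + \left(\frac{13}{3} + 608 + \frac{1444}{3}\right) = -19057 + \frac{3281}{3} = - \frac{53890}{3}$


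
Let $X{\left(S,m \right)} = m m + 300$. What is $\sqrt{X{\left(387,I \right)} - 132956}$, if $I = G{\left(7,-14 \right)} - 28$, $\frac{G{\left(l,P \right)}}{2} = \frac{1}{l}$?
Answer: $\frac{2 i \sqrt{1615627}}{7} \approx 363.16 i$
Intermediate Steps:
$G{\left(l,P \right)} = \frac{2}{l}$
$I = - \frac{194}{7}$ ($I = \frac{2}{7} - 28 = - \frac{194}{7} \approx -27.714$)
$X{\left(S,m \right)} = 300 + m^{2}$ ($X{\left(S,m \right)} = m^{2} + 300 = 300 + m^{2}$)
$\sqrt{X{\left(387,I \right)} - 132956} = \sqrt{\left(300 + \left(- \frac{194}{7}\right)^{2}\right) - 132956} = \sqrt{\left(300 + \frac{37636}{49}\right) - 132956} = \sqrt{\frac{52336}{49} - 132956} = \sqrt{- \frac{6462508}{49}} = \frac{2 i \sqrt{1615627}}{7}$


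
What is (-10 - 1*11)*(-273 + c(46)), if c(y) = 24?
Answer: 5229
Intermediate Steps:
(-10 - 1*11)*(-273 + c(46)) = (-10 - 1*11)*(-273 + 24) = (-10 - 11)*(-249) = -21*(-249) = 5229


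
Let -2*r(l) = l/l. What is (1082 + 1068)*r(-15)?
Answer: -1075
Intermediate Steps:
r(l) = -½ (r(l) = -l/(2*l) = -½*1 = -½)
(1082 + 1068)*r(-15) = (1082 + 1068)*(-½) = 2150*(-½) = -1075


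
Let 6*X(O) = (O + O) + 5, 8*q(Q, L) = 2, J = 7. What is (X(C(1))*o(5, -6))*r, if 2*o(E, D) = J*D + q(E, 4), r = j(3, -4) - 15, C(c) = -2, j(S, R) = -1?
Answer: 167/3 ≈ 55.667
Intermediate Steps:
q(Q, L) = ¼ (q(Q, L) = (⅛)*2 = ¼)
r = -16 (r = -1 - 15 = -16)
o(E, D) = ⅛ + 7*D/2 (o(E, D) = (7*D + ¼)/2 = (¼ + 7*D)/2 = ⅛ + 7*D/2)
X(O) = ⅚ + O/3 (X(O) = ((O + O) + 5)/6 = (2*O + 5)/6 = (5 + 2*O)/6 = ⅚ + O/3)
(X(C(1))*o(5, -6))*r = ((⅚ + (⅓)*(-2))*(⅛ + (7/2)*(-6)))*(-16) = ((⅚ - ⅔)*(⅛ - 21))*(-16) = ((⅙)*(-167/8))*(-16) = -167/48*(-16) = 167/3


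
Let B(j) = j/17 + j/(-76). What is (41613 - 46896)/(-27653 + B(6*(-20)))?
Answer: 1706409/8933689 ≈ 0.19101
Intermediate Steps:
B(j) = 59*j/1292 (B(j) = j*(1/17) + j*(-1/76) = j/17 - j/76 = 59*j/1292)
(41613 - 46896)/(-27653 + B(6*(-20))) = (41613 - 46896)/(-27653 + 59*(6*(-20))/1292) = -5283/(-27653 + (59/1292)*(-120)) = -5283/(-27653 - 1770/323) = -5283/(-8933689/323) = -5283*(-323/8933689) = 1706409/8933689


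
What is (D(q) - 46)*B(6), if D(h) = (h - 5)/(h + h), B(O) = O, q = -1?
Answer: -258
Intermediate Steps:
D(h) = (-5 + h)/(2*h) (D(h) = (-5 + h)/((2*h)) = (-5 + h)*(1/(2*h)) = (-5 + h)/(2*h))
(D(q) - 46)*B(6) = ((½)*(-5 - 1)/(-1) - 46)*6 = ((½)*(-1)*(-6) - 46)*6 = (3 - 46)*6 = -43*6 = -258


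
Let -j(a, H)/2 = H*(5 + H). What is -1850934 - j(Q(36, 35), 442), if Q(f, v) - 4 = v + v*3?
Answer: -1455786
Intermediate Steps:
Q(f, v) = 4 + 4*v (Q(f, v) = 4 + (v + v*3) = 4 + (v + 3*v) = 4 + 4*v)
j(a, H) = -2*H*(5 + H)
-1850934 - j(Q(36, 35), 442) = -1850934 - (-2)*442*(5 + 442) = -1850934 - (-2)*442*447 = -1850934 - 1*(-395148) = -1850934 + 395148 = -1455786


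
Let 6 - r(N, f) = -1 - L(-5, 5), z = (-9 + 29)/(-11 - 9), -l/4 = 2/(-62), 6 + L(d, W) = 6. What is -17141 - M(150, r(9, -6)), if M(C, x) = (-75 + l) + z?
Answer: -529019/31 ≈ -17065.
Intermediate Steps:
L(d, W) = 0 (L(d, W) = -6 + 6 = 0)
l = 4/31 (l = -8/(-62) = -8*(-1)/62 = -4*(-1/31) = 4/31 ≈ 0.12903)
z = -1 (z = 20/(-20) = 20*(-1/20) = -1)
r(N, f) = 7 (r(N, f) = 6 - (-1 - 1*0) = 6 - (-1 + 0) = 6 - 1*(-1) = 6 + 1 = 7)
M(C, x) = -2352/31 (M(C, x) = (-75 + 4/31) - 1 = -2321/31 - 1 = -2352/31)
-17141 - M(150, r(9, -6)) = -17141 - 1*(-2352/31) = -17141 + 2352/31 = -529019/31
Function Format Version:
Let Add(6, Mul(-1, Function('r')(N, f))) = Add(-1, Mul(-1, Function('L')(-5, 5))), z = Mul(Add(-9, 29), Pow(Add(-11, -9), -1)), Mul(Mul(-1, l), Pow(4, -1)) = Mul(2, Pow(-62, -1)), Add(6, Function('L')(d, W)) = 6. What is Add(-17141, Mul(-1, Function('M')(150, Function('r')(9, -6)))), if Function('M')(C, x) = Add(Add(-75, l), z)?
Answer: Rational(-529019, 31) ≈ -17065.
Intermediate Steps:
Function('L')(d, W) = 0 (Function('L')(d, W) = Add(-6, 6) = 0)
l = Rational(4, 31) (l = Mul(-4, Mul(2, Pow(-62, -1))) = Mul(-4, Mul(2, Rational(-1, 62))) = Mul(-4, Rational(-1, 31)) = Rational(4, 31) ≈ 0.12903)
z = -1 (z = Mul(20, Pow(-20, -1)) = Mul(20, Rational(-1, 20)) = -1)
Function('r')(N, f) = 7 (Function('r')(N, f) = Add(6, Mul(-1, Add(-1, Mul(-1, 0)))) = Add(6, Mul(-1, Add(-1, 0))) = Add(6, Mul(-1, -1)) = Add(6, 1) = 7)
Function('M')(C, x) = Rational(-2352, 31) (Function('M')(C, x) = Add(Add(-75, Rational(4, 31)), -1) = Add(Rational(-2321, 31), -1) = Rational(-2352, 31))
Add(-17141, Mul(-1, Function('M')(150, Function('r')(9, -6)))) = Add(-17141, Mul(-1, Rational(-2352, 31))) = Add(-17141, Rational(2352, 31)) = Rational(-529019, 31)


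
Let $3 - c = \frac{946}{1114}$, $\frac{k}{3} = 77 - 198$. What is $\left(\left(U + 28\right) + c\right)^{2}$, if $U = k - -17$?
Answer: $\frac{30950661184}{310249} \approx 99761.0$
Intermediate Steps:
$k = -363$ ($k = 3 \left(77 - 198\right) = 3 \left(-121\right) = -363$)
$c = \frac{1198}{557}$ ($c = 3 - \frac{946}{1114} = 3 - 946 \cdot \frac{1}{1114} = 3 - \frac{473}{557} = \frac{1198}{557} \approx 2.1508$)
$U = -346$ ($U = -363 - -17 = -363 + 17 = -346$)
$\left(\left(U + 28\right) + c\right)^{2} = \left(\left(-346 + 28\right) + \frac{1198}{557}\right)^{2} = \left(-318 + \frac{1198}{557}\right)^{2} = \left(- \frac{175928}{557}\right)^{2} = \frac{30950661184}{310249}$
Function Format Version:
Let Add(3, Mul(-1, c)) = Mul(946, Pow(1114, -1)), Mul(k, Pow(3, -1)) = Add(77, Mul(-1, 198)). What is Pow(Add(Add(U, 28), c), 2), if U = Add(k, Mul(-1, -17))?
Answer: Rational(30950661184, 310249) ≈ 99761.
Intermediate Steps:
k = -363 (k = Mul(3, Add(77, Mul(-1, 198))) = Mul(3, Add(77, -198)) = Mul(3, -121) = -363)
c = Rational(1198, 557) (c = Add(3, Mul(-1, Mul(946, Pow(1114, -1)))) = Add(3, Mul(-1, Mul(946, Rational(1, 1114)))) = Add(3, Mul(-1, Rational(473, 557))) = Add(3, Rational(-473, 557)) = Rational(1198, 557) ≈ 2.1508)
U = -346 (U = Add(-363, Mul(-1, -17)) = Add(-363, 17) = -346)
Pow(Add(Add(U, 28), c), 2) = Pow(Add(Add(-346, 28), Rational(1198, 557)), 2) = Pow(Add(-318, Rational(1198, 557)), 2) = Pow(Rational(-175928, 557), 2) = Rational(30950661184, 310249)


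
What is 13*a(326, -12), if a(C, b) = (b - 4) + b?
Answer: -364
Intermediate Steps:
a(C, b) = -4 + 2*b (a(C, b) = (-4 + b) + b = -4 + 2*b)
13*a(326, -12) = 13*(-4 + 2*(-12)) = 13*(-4 - 24) = 13*(-28) = -364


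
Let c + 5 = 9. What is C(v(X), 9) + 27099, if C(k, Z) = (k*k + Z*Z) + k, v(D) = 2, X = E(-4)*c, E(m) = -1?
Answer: 27186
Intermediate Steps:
c = 4 (c = -5 + 9 = 4)
X = -4 (X = -1*4 = -4)
C(k, Z) = k + Z² + k² (C(k, Z) = (k² + Z²) + k = (Z² + k²) + k = k + Z² + k²)
C(v(X), 9) + 27099 = (2 + 9² + 2²) + 27099 = (2 + 81 + 4) + 27099 = 87 + 27099 = 27186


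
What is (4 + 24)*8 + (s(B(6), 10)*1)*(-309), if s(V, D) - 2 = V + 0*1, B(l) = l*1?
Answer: -2248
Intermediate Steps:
B(l) = l
s(V, D) = 2 + V (s(V, D) = 2 + (V + 0*1) = 2 + (V + 0) = 2 + V)
(4 + 24)*8 + (s(B(6), 10)*1)*(-309) = (4 + 24)*8 + ((2 + 6)*1)*(-309) = 28*8 + (8*1)*(-309) = 224 + 8*(-309) = 224 - 2472 = -2248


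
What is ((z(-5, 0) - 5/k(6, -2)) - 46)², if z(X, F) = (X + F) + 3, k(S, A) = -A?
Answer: 10201/4 ≈ 2550.3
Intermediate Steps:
z(X, F) = 3 + F + X (z(X, F) = (F + X) + 3 = 3 + F + X)
((z(-5, 0) - 5/k(6, -2)) - 46)² = (((3 + 0 - 5) - 5/(-1*(-2))) - 46)² = ((-2 - 5/2) - 46)² = (-9/2 - 46)² = (-101/2)² = 10201/4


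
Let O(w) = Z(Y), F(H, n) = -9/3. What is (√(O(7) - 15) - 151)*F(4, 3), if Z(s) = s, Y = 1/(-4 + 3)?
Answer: 453 - 12*I ≈ 453.0 - 12.0*I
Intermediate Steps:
Y = -1 (Y = 1/(-1) = -1)
F(H, n) = -3 (F(H, n) = -9*⅓ = -3)
O(w) = -1
(√(O(7) - 15) - 151)*F(4, 3) = (√(-1 - 15) - 151)*(-3) = (√(-16) - 151)*(-3) = (4*I - 151)*(-3) = (-151 + 4*I)*(-3) = 453 - 12*I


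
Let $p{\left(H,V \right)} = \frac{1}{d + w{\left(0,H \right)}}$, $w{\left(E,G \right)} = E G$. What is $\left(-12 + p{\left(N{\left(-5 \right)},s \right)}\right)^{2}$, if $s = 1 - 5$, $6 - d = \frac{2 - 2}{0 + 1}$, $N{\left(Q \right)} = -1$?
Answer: $\frac{5041}{36} \approx 140.03$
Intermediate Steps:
$d = 6$ ($d = 6 - \frac{2 - 2}{0 + 1} = 6 - \frac{0}{1} = 6 - 0 \cdot 1 = 6 - 0 = 6 + 0 = 6$)
$s = -4$ ($s = 1 - 5 = -4$)
$p{\left(H,V \right)} = \frac{1}{6}$ ($p{\left(H,V \right)} = \frac{1}{6 + 0 H} = \frac{1}{6 + 0} = \frac{1}{6}$)
$\left(-12 + p{\left(N{\left(-5 \right)},s \right)}\right)^{2} = \left(-12 + \frac{1}{6}\right)^{2} = \left(- \frac{71}{6}\right)^{2} = \frac{5041}{36}$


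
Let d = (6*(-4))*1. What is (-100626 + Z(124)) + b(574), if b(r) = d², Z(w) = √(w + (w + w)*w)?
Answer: -100050 + 2*√7719 ≈ -99874.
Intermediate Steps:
d = -24 (d = -24*1 = -24)
Z(w) = √(w + 2*w²) (Z(w) = √(w + (2*w)*w) = √(w + 2*w²))
b(r) = 576 (b(r) = (-24)² = 576)
(-100626 + Z(124)) + b(574) = (-100626 + √(124*(1 + 2*124))) + 576 = (-100626 + √(124*(1 + 248))) + 576 = (-100626 + √(124*249)) + 576 = (-100626 + √30876) + 576 = (-100626 + 2*√7719) + 576 = -100050 + 2*√7719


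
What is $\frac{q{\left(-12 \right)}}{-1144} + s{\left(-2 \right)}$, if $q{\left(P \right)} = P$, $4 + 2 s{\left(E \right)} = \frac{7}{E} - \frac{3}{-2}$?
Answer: $- \frac{855}{286} \approx -2.9895$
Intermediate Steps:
$s{\left(E \right)} = - \frac{5}{4} + \frac{7}{2 E}$ ($s{\left(E \right)} = -2 + \frac{\frac{7}{E} - \frac{3}{-2}}{2} = -2 + \frac{\frac{7}{E} - - \frac{3}{2}}{2} = -2 + \frac{\frac{7}{E} + \frac{3}{2}}{2} = -2 + \frac{\frac{3}{2} + \frac{7}{E}}{2} = -2 + \left(\frac{3}{4} + \frac{7}{2 E}\right) = - \frac{5}{4} + \frac{7}{2 E}$)
$\frac{q{\left(-12 \right)}}{-1144} + s{\left(-2 \right)} = \frac{1}{-1144} \left(-12\right) + \frac{14 - -10}{4 \left(-2\right)} = \left(- \frac{1}{1144}\right) \left(-12\right) + \frac{1}{4} \left(- \frac{1}{2}\right) \left(14 + 10\right) = \frac{3}{286} + \frac{1}{4} \left(- \frac{1}{2}\right) 24 = \frac{3}{286} - 3 = - \frac{855}{286}$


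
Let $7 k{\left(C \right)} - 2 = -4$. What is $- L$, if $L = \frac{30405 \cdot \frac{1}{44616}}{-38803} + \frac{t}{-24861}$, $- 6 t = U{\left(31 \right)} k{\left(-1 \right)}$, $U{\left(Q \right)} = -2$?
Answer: $\frac{4137134503}{301281572087496} \approx 1.3732 \cdot 10^{-5}$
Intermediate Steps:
$k{\left(C \right)} = - \frac{2}{7}$ ($k{\left(C \right)} = \frac{2}{7} + \frac{1}{7} \left(-4\right) = \frac{2}{7} - \frac{4}{7} = - \frac{2}{7}$)
$t = - \frac{2}{21}$ ($t = - \frac{\left(-2\right) \left(- \frac{2}{7}\right)}{6} = \left(- \frac{1}{6}\right) \frac{4}{7} = - \frac{2}{21} \approx -0.095238$)
$L = - \frac{4137134503}{301281572087496}$ ($L = \frac{30405 \cdot \frac{1}{44616}}{-38803} - \frac{2}{21 \left(-24861\right)} = 30405 \cdot \frac{1}{44616} \left(- \frac{1}{38803}\right) - - \frac{2}{522081} = \frac{10135}{14872} \left(- \frac{1}{38803}\right) + \frac{2}{522081} = - \frac{10135}{577078216} + \frac{2}{522081} = - \frac{4137134503}{301281572087496} \approx -1.3732 \cdot 10^{-5}$)
$- L = \left(-1\right) \left(- \frac{4137134503}{301281572087496}\right) = \frac{4137134503}{301281572087496}$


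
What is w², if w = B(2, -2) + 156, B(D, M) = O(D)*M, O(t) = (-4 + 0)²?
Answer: 15376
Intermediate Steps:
O(t) = 16 (O(t) = (-4)² = 16)
B(D, M) = 16*M
w = 124 (w = 16*(-2) + 156 = -32 + 156 = 124)
w² = 124² = 15376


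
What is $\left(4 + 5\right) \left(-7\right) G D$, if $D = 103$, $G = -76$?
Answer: $493164$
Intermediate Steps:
$\left(4 + 5\right) \left(-7\right) G D = \left(4 + 5\right) \left(-7\right) \left(-76\right) 103 = 9 \left(-7\right) \left(-76\right) 103 = \left(-63\right) \left(-76\right) 103 = 4788 \cdot 103 = 493164$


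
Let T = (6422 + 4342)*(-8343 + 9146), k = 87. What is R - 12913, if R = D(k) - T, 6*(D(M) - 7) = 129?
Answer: -17312753/2 ≈ -8.6564e+6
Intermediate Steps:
D(M) = 57/2 (D(M) = 7 + (⅙)*129 = 7 + 43/2 = 57/2)
T = 8643492 (T = 10764*803 = 8643492)
R = -17286927/2 (R = 57/2 - 1*8643492 = 57/2 - 8643492 = -17286927/2 ≈ -8.6435e+6)
R - 12913 = -17286927/2 - 12913 = -17312753/2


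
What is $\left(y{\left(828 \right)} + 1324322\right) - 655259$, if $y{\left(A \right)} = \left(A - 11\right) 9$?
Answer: $676416$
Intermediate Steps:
$y{\left(A \right)} = -99 + 9 A$ ($y{\left(A \right)} = \left(-11 + A\right) 9 = -99 + 9 A$)
$\left(y{\left(828 \right)} + 1324322\right) - 655259 = \left(\left(-99 + 9 \cdot 828\right) + 1324322\right) - 655259 = \left(\left(-99 + 7452\right) + 1324322\right) - 655259 = \left(7353 + 1324322\right) - 655259 = 1331675 - 655259 = 676416$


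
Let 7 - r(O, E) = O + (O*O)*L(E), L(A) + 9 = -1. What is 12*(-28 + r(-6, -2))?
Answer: 4140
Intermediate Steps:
L(A) = -10 (L(A) = -9 - 1 = -10)
r(O, E) = 7 - O + 10*O**2 (r(O, E) = 7 - (O + (O*O)*(-10)) = 7 - (O + O**2*(-10)) = 7 - (O - 10*O**2) = 7 + (-O + 10*O**2) = 7 - O + 10*O**2)
12*(-28 + r(-6, -2)) = 12*(-28 + (7 - 1*(-6) + 10*(-6)**2)) = 12*(-28 + (7 + 6 + 10*36)) = 12*(-28 + (7 + 6 + 360)) = 12*(-28 + 373) = 12*345 = 4140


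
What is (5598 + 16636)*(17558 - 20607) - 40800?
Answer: -67832266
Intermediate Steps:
(5598 + 16636)*(17558 - 20607) - 40800 = 22234*(-3049) - 40800 = -67791466 - 40800 = -67832266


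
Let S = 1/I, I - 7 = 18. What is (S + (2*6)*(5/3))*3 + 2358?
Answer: 60453/25 ≈ 2418.1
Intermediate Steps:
I = 25 (I = 7 + 18 = 25)
S = 1/25 ≈ 0.040000
(S + (2*6)*(5/3))*3 + 2358 = (1/25 + (2*6)*(5/3))*3 + 2358 = (1/25 + 12*(5*(⅓)))*3 + 2358 = (1/25 + 12*(5/3))*3 + 2358 = (1/25 + 20)*3 + 2358 = (501/25)*3 + 2358 = 1503/25 + 2358 = 60453/25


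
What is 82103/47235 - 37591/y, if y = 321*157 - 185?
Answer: 2346944951/2371763820 ≈ 0.98954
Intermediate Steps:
y = 50212 (y = 50397 - 185 = 50212)
82103/47235 - 37591/y = 82103/47235 - 37591/50212 = 2346944951/2371763820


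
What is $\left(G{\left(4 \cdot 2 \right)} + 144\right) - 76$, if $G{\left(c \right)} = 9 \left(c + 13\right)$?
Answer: $257$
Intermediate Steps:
$G{\left(c \right)} = 117 + 9 c$ ($G{\left(c \right)} = 9 \left(13 + c\right) = 117 + 9 c$)
$\left(G{\left(4 \cdot 2 \right)} + 144\right) - 76 = \left(\left(117 + 9 \cdot 4 \cdot 2\right) + 144\right) - 76 = \left(\left(117 + 9 \cdot 8\right) + 144\right) - 76 = \left(\left(117 + 72\right) + 144\right) - 76 = \left(189 + 144\right) - 76 = 333 - 76 = 257$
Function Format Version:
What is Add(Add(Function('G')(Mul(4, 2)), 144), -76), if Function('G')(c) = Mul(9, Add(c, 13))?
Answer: 257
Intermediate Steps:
Function('G')(c) = Add(117, Mul(9, c)) (Function('G')(c) = Mul(9, Add(13, c)) = Add(117, Mul(9, c)))
Add(Add(Function('G')(Mul(4, 2)), 144), -76) = Add(Add(Add(117, Mul(9, Mul(4, 2))), 144), -76) = Add(Add(Add(117, Mul(9, 8)), 144), -76) = Add(Add(Add(117, 72), 144), -76) = Add(Add(189, 144), -76) = Add(333, -76) = 257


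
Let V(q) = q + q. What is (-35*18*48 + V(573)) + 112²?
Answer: -16550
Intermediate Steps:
V(q) = 2*q
(-35*18*48 + V(573)) + 112² = (-35*18*48 + 2*573) + 112² = (-630*48 + 1146) + 12544 = (-30240 + 1146) + 12544 = -29094 + 12544 = -16550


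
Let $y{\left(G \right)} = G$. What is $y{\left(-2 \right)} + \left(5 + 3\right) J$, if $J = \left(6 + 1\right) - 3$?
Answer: $30$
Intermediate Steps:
$J = 4$ ($J = 7 - 3 = 4$)
$y{\left(-2 \right)} + \left(5 + 3\right) J = -2 + \left(5 + 3\right) 4 = -2 + 8 \cdot 4 = -2 + 32 = 30$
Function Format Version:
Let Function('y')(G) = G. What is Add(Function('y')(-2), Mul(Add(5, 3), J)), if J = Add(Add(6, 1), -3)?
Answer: 30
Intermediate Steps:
J = 4 (J = Add(7, -3) = 4)
Add(Function('y')(-2), Mul(Add(5, 3), J)) = Add(-2, Mul(Add(5, 3), 4)) = Add(-2, Mul(8, 4)) = Add(-2, 32) = 30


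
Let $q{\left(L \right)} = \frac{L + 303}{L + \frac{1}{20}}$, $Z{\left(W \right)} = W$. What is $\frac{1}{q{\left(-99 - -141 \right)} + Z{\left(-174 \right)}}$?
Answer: $- \frac{841}{139434} \approx -0.0060315$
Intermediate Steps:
$q{\left(L \right)} = \frac{303 + L}{\frac{1}{20} + L}$ ($q{\left(L \right)} = \frac{303 + L}{L + \frac{1}{20}} = \frac{303 + L}{\frac{1}{20} + L}$)
$\frac{1}{q{\left(-99 - -141 \right)} + Z{\left(-174 \right)}} = \frac{1}{\frac{20 \left(303 - -42\right)}{1 + 20 \left(-99 - -141\right)} - 174} = \frac{1}{\frac{20 \left(303 + \left(-99 + 141\right)\right)}{1 + 20 \left(-99 + 141\right)} - 174} = \frac{1}{\frac{20 \left(303 + 42\right)}{1 + 20 \cdot 42} - 174} = \frac{1}{20 \frac{1}{1 + 840} \cdot 345 - 174} = \frac{1}{20 \cdot \frac{1}{841} \cdot 345 - 174} = \frac{1}{\frac{6900}{841} - 174} = \frac{1}{- \frac{139434}{841}} = - \frac{841}{139434}$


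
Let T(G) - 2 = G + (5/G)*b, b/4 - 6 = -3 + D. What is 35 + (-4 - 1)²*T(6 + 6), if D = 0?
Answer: 510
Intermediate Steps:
b = 12 (b = 24 + 4*(-3 + 0) = 24 + 4*(-3) = 24 - 12 = 12)
T(G) = 2 + G + 60/G (T(G) = 2 + (G + (5/G)*12) = 2 + (G + 60/G) = 2 + G + 60/G)
35 + (-4 - 1)²*T(6 + 6) = 35 + (-4 - 1)²*(2 + (6 + 6) + 60/(6 + 6)) = 35 + (-5)²*(2 + 12 + 60/12) = 35 + 25*(2 + 12 + 60*(1/12)) = 35 + 25*(2 + 12 + 5) = 35 + 25*19 = 35 + 475 = 510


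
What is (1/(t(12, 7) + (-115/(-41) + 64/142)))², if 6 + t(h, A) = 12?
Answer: 8473921/725925249 ≈ 0.011673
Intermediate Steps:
t(h, A) = 6 (t(h, A) = -6 + 12 = 6)
(1/(t(12, 7) + (-115/(-41) + 64/142)))² = (1/(6 + (-115/(-41) + 64/142)))² = (1/(6 + (-115*(-1/41) + 64*(1/142))))² = (1/(6 + (115/41 + 32/71)))² = (1/(6 + 9477/2911))² = (1/(26943/2911))² = (2911/26943)² = 8473921/725925249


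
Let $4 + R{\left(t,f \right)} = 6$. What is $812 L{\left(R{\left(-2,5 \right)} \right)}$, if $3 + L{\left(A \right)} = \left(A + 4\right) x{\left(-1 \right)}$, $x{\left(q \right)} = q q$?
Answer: $2436$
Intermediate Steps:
$x{\left(q \right)} = q^{2}$
$R{\left(t,f \right)} = 2$ ($R{\left(t,f \right)} = -4 + 6 = 2$)
$L{\left(A \right)} = 1 + A$ ($L{\left(A \right)} = -3 + \left(A + 4\right) \left(-1\right)^{2} = -3 + \left(4 + A\right) 1 = -3 + \left(4 + A\right) = 1 + A$)
$812 L{\left(R{\left(-2,5 \right)} \right)} = 812 \left(1 + 2\right) = 812 \cdot 3 = 2436$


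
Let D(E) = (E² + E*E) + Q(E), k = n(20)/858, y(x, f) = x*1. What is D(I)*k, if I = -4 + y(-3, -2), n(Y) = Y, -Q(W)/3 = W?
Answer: 1190/429 ≈ 2.7739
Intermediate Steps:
Q(W) = -3*W
y(x, f) = x
k = 10/429 (k = 20/858 = 20*(1/858) = 10/429 ≈ 0.023310)
I = -7 (I = -4 - 3 = -7)
D(E) = -3*E + 2*E² (D(E) = (E² + E*E) - 3*E = (E² + E²) - 3*E = 2*E² - 3*E = -3*E + 2*E²)
D(I)*k = -7*(-3 + 2*(-7))*(10/429) = -7*(-3 - 14)*(10/429) = -7*(-17)*(10/429) = 119*(10/429) = 1190/429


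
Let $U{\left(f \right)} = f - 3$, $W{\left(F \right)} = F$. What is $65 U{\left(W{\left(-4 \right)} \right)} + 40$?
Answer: $-415$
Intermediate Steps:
$U{\left(f \right)} = -3 + f$
$65 U{\left(W{\left(-4 \right)} \right)} + 40 = 65 \left(-3 - 4\right) + 40 = 65 \left(-7\right) + 40 = -455 + 40 = -415$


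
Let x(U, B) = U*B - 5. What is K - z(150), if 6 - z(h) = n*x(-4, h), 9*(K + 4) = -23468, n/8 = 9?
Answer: -415598/9 ≈ -46178.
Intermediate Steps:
n = 72 (n = 8*9 = 72)
x(U, B) = -5 + B*U (x(U, B) = B*U - 5 = -5 + B*U)
K = -23504/9 (K = -4 + (⅑)*(-23468) = -4 - 23468/9 = -23504/9 ≈ -2611.6)
z(h) = 366 + 288*h (z(h) = 6 - 72*(-5 + h*(-4)) = 6 - 72*(-5 - 4*h) = 6 - (-360 - 288*h) = 6 + (360 + 288*h) = 366 + 288*h)
K - z(150) = -23504/9 - (366 + 288*150) = -23504/9 - (366 + 43200) = -23504/9 - 1*43566 = -23504/9 - 43566 = -415598/9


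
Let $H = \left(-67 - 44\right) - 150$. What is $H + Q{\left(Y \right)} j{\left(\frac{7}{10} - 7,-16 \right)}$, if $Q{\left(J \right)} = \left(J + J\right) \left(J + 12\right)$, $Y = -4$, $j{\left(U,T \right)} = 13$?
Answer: $-1093$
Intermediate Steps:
$H = -261$ ($H = -111 - 150 = -261$)
$Q{\left(J \right)} = 2 J \left(12 + J\right)$
$H + Q{\left(Y \right)} j{\left(\frac{7}{10} - 7,-16 \right)} = -261 + 2 \left(-4\right) \left(12 - 4\right) 13 = -261 + 2 \left(-4\right) 8 \cdot 13 = -261 - 832 = -1093$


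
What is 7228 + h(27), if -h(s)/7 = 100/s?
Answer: 194456/27 ≈ 7202.1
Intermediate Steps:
h(s) = -700/s
7228 + h(27) = 7228 - 700/27 = 194456/27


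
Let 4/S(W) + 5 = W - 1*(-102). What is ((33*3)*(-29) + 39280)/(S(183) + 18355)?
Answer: 2548630/1284851 ≈ 1.9836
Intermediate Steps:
S(W) = 4/(97 + W) (S(W) = 4/(-5 + (W - 1*(-102))) = 4/(-5 + (W + 102)) = 4/(-5 + (102 + W)) = 4/(97 + W))
((33*3)*(-29) + 39280)/(S(183) + 18355) = ((33*3)*(-29) + 39280)/(4/(97 + 183) + 18355) = (99*(-29) + 39280)/(4/280 + 18355) = (-2871 + 39280)/(4*(1/280) + 18355) = 36409/(1/70 + 18355) = 36409/(1284851/70) = 36409*(70/1284851) = 2548630/1284851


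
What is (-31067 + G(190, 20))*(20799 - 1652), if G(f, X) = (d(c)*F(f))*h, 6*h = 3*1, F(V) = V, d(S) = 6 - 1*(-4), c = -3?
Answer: -576650199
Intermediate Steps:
d(S) = 10 (d(S) = 6 + 4 = 10)
h = ½ (h = (3*1)/6 = (⅙)*3 = ½ ≈ 0.50000)
G(f, X) = 5*f (G(f, X) = (10*f)*(½) = 5*f)
(-31067 + G(190, 20))*(20799 - 1652) = (-31067 + 5*190)*(20799 - 1652) = (-31067 + 950)*19147 = -30117*19147 = -576650199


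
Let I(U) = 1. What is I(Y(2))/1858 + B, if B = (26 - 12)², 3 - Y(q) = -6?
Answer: 364169/1858 ≈ 196.00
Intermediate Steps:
Y(q) = 9 (Y(q) = 3 - 1*(-6) = 3 + 6 = 9)
B = 196 (B = 14² = 196)
I(Y(2))/1858 + B = 1/1858 + 196 = 364169/1858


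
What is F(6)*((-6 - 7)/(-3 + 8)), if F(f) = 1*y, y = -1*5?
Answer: 13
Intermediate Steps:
y = -5
F(f) = -5 (F(f) = 1*(-5) = -5)
F(6)*((-6 - 7)/(-3 + 8)) = -5*(-6 - 7)/(-3 + 8) = -(-65)/5 = -5*(-13/5) = 13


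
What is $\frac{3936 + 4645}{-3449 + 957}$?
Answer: $- \frac{8581}{2492} \approx -3.4434$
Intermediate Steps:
$\frac{3936 + 4645}{-3449 + 957} = \frac{8581}{-2492} = 8581 \left(- \frac{1}{2492}\right) = - \frac{8581}{2492}$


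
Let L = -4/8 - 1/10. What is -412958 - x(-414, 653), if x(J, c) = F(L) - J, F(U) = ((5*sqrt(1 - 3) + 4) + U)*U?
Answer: -10334249/25 + 3*I*sqrt(2) ≈ -4.1337e+5 + 4.2426*I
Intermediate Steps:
L = -3/5 (L = -4*1/8 - 1*1/10 = -1/2 - 1/10 = -3/5 ≈ -0.60000)
F(U) = U*(4 + U + 5*I*sqrt(2)) (F(U) = ((5*sqrt(-2) + 4) + U)*U = ((5*(I*sqrt(2)) + 4) + U)*U = ((5*I*sqrt(2) + 4) + U)*U = ((4 + 5*I*sqrt(2)) + U)*U = (4 + U + 5*I*sqrt(2))*U = U*(4 + U + 5*I*sqrt(2)))
x(J, c) = -51/25 - J - 3*I*sqrt(2) (x(J, c) = -3*(4 - 3/5 + 5*I*sqrt(2))/5 - J = -3*(17/5 + 5*I*sqrt(2))/5 - J = (-51/25 - 3*I*sqrt(2)) - J = -51/25 - J - 3*I*sqrt(2))
-412958 - x(-414, 653) = -412958 - (-51/25 - 1*(-414) - 3*I*sqrt(2)) = -412958 - (-51/25 + 414 - 3*I*sqrt(2)) = -412958 - (10299/25 - 3*I*sqrt(2)) = -412958 + (-10299/25 + 3*I*sqrt(2)) = -10334249/25 + 3*I*sqrt(2)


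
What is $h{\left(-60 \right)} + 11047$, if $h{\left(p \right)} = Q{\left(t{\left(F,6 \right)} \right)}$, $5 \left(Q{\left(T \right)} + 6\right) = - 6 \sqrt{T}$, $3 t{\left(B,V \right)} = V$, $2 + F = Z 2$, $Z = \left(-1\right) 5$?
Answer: $11041 - \frac{6 \sqrt{2}}{5} \approx 11039.0$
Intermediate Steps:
$Z = -5$
$F = -12$ ($F = -2 - 10 = -12$)
$t{\left(B,V \right)} = \frac{V}{3}$
$Q{\left(T \right)} = -6 - \frac{6 \sqrt{T}}{5}$ ($Q{\left(T \right)} = -6 + \frac{\left(-6\right) \sqrt{T}}{5} = -6 - \frac{6 \sqrt{T}}{5}$)
$h{\left(p \right)} = -6 - \frac{6 \sqrt{2}}{5}$ ($h{\left(p \right)} = -6 - \frac{6 \sqrt{\frac{1}{3} \cdot 6}}{5} = -6 - \frac{6 \sqrt{2}}{5}$)
$h{\left(-60 \right)} + 11047 = \left(-6 - \frac{6 \sqrt{2}}{5}\right) + 11047 = 11041 - \frac{6 \sqrt{2}}{5}$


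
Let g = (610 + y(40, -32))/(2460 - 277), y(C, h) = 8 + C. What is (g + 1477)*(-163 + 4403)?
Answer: 13673783760/2183 ≈ 6.2638e+6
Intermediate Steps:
g = 658/2183 (g = (610 + (8 + 40))/(2460 - 277) = (610 + 48)/2183 = 658*(1/2183) = 658/2183 ≈ 0.30142)
(g + 1477)*(-163 + 4403) = (658/2183 + 1477)*(-163 + 4403) = (3224949/2183)*4240 = 13673783760/2183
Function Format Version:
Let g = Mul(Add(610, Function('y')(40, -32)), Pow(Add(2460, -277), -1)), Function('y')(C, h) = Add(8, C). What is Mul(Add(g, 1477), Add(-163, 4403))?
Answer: Rational(13673783760, 2183) ≈ 6.2638e+6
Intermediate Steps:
g = Rational(658, 2183) (g = Mul(Add(610, Add(8, 40)), Pow(Add(2460, -277), -1)) = Mul(Add(610, 48), Pow(2183, -1)) = Mul(658, Rational(1, 2183)) = Rational(658, 2183) ≈ 0.30142)
Mul(Add(g, 1477), Add(-163, 4403)) = Mul(Add(Rational(658, 2183), 1477), Add(-163, 4403)) = Mul(Rational(3224949, 2183), 4240) = Rational(13673783760, 2183)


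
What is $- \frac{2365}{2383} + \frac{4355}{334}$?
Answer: $\frac{9588055}{795922} \approx 12.046$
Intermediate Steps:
$- \frac{2365}{2383} + \frac{4355}{334} = \frac{9588055}{795922}$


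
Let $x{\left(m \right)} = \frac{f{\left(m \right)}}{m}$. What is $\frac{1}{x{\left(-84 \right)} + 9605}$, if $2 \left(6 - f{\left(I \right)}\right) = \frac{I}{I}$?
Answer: $\frac{168}{1613629} \approx 0.00010411$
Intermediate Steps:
$f{\left(I \right)} = \frac{11}{2}$ ($f{\left(I \right)} = 6 - \frac{I \frac{1}{I}}{2} = 6 - \frac{1}{2} = \frac{11}{2}$)
$x{\left(m \right)} = \frac{11}{2 m}$
$\frac{1}{x{\left(-84 \right)} + 9605} = \frac{1}{\frac{11}{2 \left(-84\right)} + 9605} = \frac{1}{\frac{11}{2} \left(- \frac{1}{84}\right) + 9605} = \frac{1}{- \frac{11}{168} + 9605} = \frac{1}{\frac{1613629}{168}} = \frac{168}{1613629}$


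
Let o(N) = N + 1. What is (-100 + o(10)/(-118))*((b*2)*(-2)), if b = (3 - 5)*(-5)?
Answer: 236220/59 ≈ 4003.7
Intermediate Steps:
o(N) = 1 + N
b = 10 (b = -2*(-5) = 10)
(-100 + o(10)/(-118))*((b*2)*(-2)) = (-100 + (1 + 10)/(-118))*((10*2)*(-2)) = (-100 + 11*(-1/118))*(20*(-2)) = (-100 - 11/118)*(-40) = -11811/118*(-40) = 236220/59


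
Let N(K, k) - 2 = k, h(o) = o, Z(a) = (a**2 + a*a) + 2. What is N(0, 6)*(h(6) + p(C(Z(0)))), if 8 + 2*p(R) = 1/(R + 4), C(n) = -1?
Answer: 52/3 ≈ 17.333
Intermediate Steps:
Z(a) = 2 + 2*a**2 (Z(a) = (a**2 + a**2) + 2 = 2*a**2 + 2 = 2 + 2*a**2)
N(K, k) = 2 + k
p(R) = -4 + 1/(2*(4 + R)) (p(R) = -4 + 1/(2*(R + 4)) = -4 + 1/(2*(4 + R)))
N(0, 6)*(h(6) + p(C(Z(0)))) = (2 + 6)*(6 + (-31 - 8*(-1))/(2*(4 - 1))) = 8*(6 + (1/2)*(-31 + 8)/3) = 8*(6 + (1/2)*(1/3)*(-23)) = 8*(6 - 23/6) = 8*(13/6) = 52/3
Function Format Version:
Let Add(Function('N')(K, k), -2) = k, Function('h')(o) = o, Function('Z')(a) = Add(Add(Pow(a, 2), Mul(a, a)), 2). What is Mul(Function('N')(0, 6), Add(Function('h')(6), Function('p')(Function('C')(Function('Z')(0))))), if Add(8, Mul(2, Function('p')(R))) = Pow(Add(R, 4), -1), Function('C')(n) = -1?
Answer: Rational(52, 3) ≈ 17.333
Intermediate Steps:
Function('Z')(a) = Add(2, Mul(2, Pow(a, 2))) (Function('Z')(a) = Add(Add(Pow(a, 2), Pow(a, 2)), 2) = Add(Mul(2, Pow(a, 2)), 2) = Add(2, Mul(2, Pow(a, 2))))
Function('N')(K, k) = Add(2, k)
Function('p')(R) = Add(-4, Mul(Rational(1, 2), Pow(Add(4, R), -1))) (Function('p')(R) = Add(-4, Mul(Rational(1, 2), Pow(Add(R, 4), -1))) = Add(-4, Mul(Rational(1, 2), Pow(Add(4, R), -1))))
Mul(Function('N')(0, 6), Add(Function('h')(6), Function('p')(Function('C')(Function('Z')(0))))) = Mul(Add(2, 6), Add(6, Mul(Rational(1, 2), Pow(Add(4, -1), -1), Add(-31, Mul(-8, -1))))) = Mul(8, Add(6, Mul(Rational(1, 2), Pow(3, -1), Add(-31, 8)))) = Mul(8, Add(6, Mul(Rational(1, 2), Rational(1, 3), -23))) = Mul(8, Add(6, Rational(-23, 6))) = Mul(8, Rational(13, 6)) = Rational(52, 3)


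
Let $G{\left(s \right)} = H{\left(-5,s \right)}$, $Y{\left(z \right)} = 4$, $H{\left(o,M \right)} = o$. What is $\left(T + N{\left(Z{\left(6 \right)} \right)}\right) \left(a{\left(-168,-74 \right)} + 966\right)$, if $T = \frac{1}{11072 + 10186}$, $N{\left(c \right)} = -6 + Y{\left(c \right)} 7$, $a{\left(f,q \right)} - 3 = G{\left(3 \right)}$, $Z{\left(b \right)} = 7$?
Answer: $\frac{225420314}{10629} \approx 21208.0$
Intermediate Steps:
$G{\left(s \right)} = -5$
$a{\left(f,q \right)} = -2$ ($a{\left(f,q \right)} = 3 - 5 = -2$)
$N{\left(c \right)} = 22$ ($N{\left(c \right)} = -6 + 4 \cdot 7 = -6 + 28 = 22$)
$T = \frac{1}{21258} \approx 4.7041 \cdot 10^{-5}$
$\left(T + N{\left(Z{\left(6 \right)} \right)}\right) \left(a{\left(-168,-74 \right)} + 966\right) = \left(\frac{1}{21258} + 22\right) \left(-2 + 966\right) = \frac{467677}{21258} \cdot 964 = \frac{225420314}{10629}$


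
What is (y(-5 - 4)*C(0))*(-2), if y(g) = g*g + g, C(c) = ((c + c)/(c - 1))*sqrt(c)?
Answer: 0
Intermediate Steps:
C(c) = 2*c**(3/2)/(-1 + c) (C(c) = ((2*c)/(-1 + c))*sqrt(c) = (2*c/(-1 + c))*sqrt(c) = 2*c**(3/2)/(-1 + c))
y(g) = g + g**2 (y(g) = g**2 + g = g + g**2)
(y(-5 - 4)*C(0))*(-2) = (((-5 - 4)*(1 + (-5 - 4)))*(2*0**(3/2)/(-1 + 0)))*(-2) = ((-9*(1 - 9))*(2*0/(-1)))*(-2) = ((-9*(-8))*(2*0*(-1)))*(-2) = (72*0)*(-2) = 0*(-2) = 0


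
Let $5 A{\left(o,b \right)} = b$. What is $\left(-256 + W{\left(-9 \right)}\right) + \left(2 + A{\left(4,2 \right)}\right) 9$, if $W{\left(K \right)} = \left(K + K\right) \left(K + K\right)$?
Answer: $\frac{448}{5} \approx 89.6$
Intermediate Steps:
$W{\left(K \right)} = 4 K^{2}$ ($W{\left(K \right)} = 2 K 2 K = 4 K^{2}$)
$A{\left(o,b \right)} = \frac{b}{5}$
$\left(-256 + W{\left(-9 \right)}\right) + \left(2 + A{\left(4,2 \right)}\right) 9 = \left(-256 + 4 \left(-9\right)^{2}\right) + \left(2 + \frac{1}{5} \cdot 2\right) 9 = \left(-256 + 4 \cdot 81\right) + \left(2 + \frac{2}{5}\right) 9 = \left(-256 + 324\right) + \frac{12}{5} \cdot 9 = 68 + \frac{108}{5} = \frac{448}{5}$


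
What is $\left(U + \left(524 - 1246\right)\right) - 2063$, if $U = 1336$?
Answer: $-1449$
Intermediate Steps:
$\left(U + \left(524 - 1246\right)\right) - 2063 = \left(1336 + \left(524 - 1246\right)\right) - 2063 = \left(1336 - 722\right) - 2063 = 614 - 2063 = -1449$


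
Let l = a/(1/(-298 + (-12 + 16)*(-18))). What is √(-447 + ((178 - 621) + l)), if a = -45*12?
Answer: √198910 ≈ 445.99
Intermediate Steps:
a = -540
l = 199800 (l = -540/(1/(-298 + (-12 + 16)*(-18))) = -540/(1/(-298 + 4*(-18))) = -540/(1/(-298 - 72)) = -540/(1/(-370)) = -540/(-1/370) = -540*(-370) = 199800)
√(-447 + ((178 - 621) + l)) = √(-447 + ((178 - 621) + 199800)) = √(-447 + (-443 + 199800)) = √(-447 + 199357) = √198910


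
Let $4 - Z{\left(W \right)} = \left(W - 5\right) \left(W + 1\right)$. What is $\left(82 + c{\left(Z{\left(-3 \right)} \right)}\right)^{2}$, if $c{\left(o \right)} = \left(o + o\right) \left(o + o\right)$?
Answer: $432964$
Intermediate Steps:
$Z{\left(W \right)} = 4 - \left(1 + W\right) \left(-5 + W\right)$ ($Z{\left(W \right)} = 4 - \left(W - 5\right) \left(W + 1\right) = 4 - \left(-5 + W\right) \left(1 + W\right) = 4 - \left(1 + W\right) \left(-5 + W\right)$)
$c{\left(o \right)} = 4 o^{2}$ ($c{\left(o \right)} = 2 o 2 o = 4 o^{2}$)
$\left(82 + c{\left(Z{\left(-3 \right)} \right)}\right)^{2} = \left(82 + 4 \left(9 - \left(-3\right)^{2} + 4 \left(-3\right)\right)^{2}\right)^{2} = \left(82 + 4 \left(9 - 9 - 12\right)^{2}\right)^{2} = \left(82 + 4 \left(-12\right)^{2}\right)^{2} = \left(82 + 4 \cdot 144\right)^{2} = \left(82 + 576\right)^{2} = 658^{2} = 432964$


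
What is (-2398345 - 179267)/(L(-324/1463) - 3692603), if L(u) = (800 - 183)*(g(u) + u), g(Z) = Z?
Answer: 3771046356/5402678005 ≈ 0.69800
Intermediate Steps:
L(u) = 1234*u (L(u) = (800 - 183)*(u + u) = 617*(2*u) = 1234*u)
(-2398345 - 179267)/(L(-324/1463) - 3692603) = (-2398345 - 179267)/(1234*(-324/1463) - 3692603) = -2577612/(1234*(-324*1/1463) - 3692603) = -2577612/(1234*(-324/1463) - 3692603) = -2577612/(-399816/1463 - 3692603) = -2577612/(-5402678005/1463) = -2577612*(-1463/5402678005) = 3771046356/5402678005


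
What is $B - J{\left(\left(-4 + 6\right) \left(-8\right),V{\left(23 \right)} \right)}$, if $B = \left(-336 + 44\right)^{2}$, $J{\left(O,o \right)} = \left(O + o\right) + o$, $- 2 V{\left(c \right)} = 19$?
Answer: $85299$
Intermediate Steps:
$V{\left(c \right)} = - \frac{19}{2}$ ($V{\left(c \right)} = \left(- \frac{1}{2}\right) 19 = - \frac{19}{2}$)
$J{\left(O,o \right)} = O + 2 o$
$B = 85264$ ($B = \left(-292\right)^{2} = 85264$)
$B - J{\left(\left(-4 + 6\right) \left(-8\right),V{\left(23 \right)} \right)} = 85264 - \left(\left(-4 + 6\right) \left(-8\right) + 2 \left(- \frac{19}{2}\right)\right) = 85264 - \left(2 \left(-8\right) - 19\right) = 85264 - \left(-16 - 19\right) = 85264 - -35 = 85264 + 35 = 85299$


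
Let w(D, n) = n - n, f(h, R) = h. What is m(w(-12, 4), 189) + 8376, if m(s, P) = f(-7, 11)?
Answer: 8369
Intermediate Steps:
w(D, n) = 0
m(s, P) = -7
m(w(-12, 4), 189) + 8376 = -7 + 8376 = 8369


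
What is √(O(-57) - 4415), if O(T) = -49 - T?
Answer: I*√4407 ≈ 66.385*I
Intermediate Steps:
√(O(-57) - 4415) = √((-49 - 1*(-57)) - 4415) = √((-49 + 57) - 4415) = √(8 - 4415) = √(-4407) = I*√4407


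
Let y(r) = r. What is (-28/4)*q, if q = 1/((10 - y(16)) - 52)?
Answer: 7/58 ≈ 0.12069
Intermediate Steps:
q = -1/58 (q = 1/((10 - 1*16) - 52) = 1/((10 - 16) - 52) = 1/(-6 - 52) = 1/(-58) = -1/58 ≈ -0.017241)
(-28/4)*q = -28/4*(-1/58) = -28*1/4*(-1/58) = -7*(-1/58) = 7/58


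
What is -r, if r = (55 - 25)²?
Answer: -900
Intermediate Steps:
r = 900 (r = 30² = 900)
-r = -1*900 = -900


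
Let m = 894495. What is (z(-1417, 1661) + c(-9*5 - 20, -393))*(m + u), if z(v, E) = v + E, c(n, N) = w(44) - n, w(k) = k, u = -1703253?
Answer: -285491574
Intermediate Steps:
c(n, N) = 44 - n
z(v, E) = E + v
(z(-1417, 1661) + c(-9*5 - 20, -393))*(m + u) = ((1661 - 1417) + (44 - (-9*5 - 20)))*(894495 - 1703253) = (244 + (44 - (-45 - 20)))*(-808758) = (244 + (44 - 1*(-65)))*(-808758) = (244 + (44 + 65))*(-808758) = (244 + 109)*(-808758) = 353*(-808758) = -285491574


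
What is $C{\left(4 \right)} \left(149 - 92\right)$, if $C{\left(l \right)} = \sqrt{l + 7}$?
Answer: $57 \sqrt{11} \approx 189.05$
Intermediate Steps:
$C{\left(l \right)} = \sqrt{7 + l}$
$C{\left(4 \right)} \left(149 - 92\right) = \sqrt{7 + 4} \left(149 - 92\right) = \sqrt{11} \cdot 57 = 57 \sqrt{11}$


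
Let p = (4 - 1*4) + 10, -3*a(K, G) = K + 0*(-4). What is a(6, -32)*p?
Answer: -20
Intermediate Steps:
a(K, G) = -K/3 (a(K, G) = -(K + 0*(-4))/3 = -(K + 0)/3 = -K/3)
p = 10 (p = (4 - 4) + 10 = 0 + 10 = 10)
a(6, -32)*p = -1/3*6*10 = -2*10 = -20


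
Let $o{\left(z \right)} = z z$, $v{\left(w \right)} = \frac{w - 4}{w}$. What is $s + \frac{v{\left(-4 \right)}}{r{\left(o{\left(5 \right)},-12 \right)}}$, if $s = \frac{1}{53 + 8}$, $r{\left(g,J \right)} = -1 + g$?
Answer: $\frac{73}{732} \approx 0.099727$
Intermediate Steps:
$v{\left(w \right)} = \frac{-4 + w}{w}$
$o{\left(z \right)} = z^{2}$
$s = \frac{1}{61} \approx 0.016393$
$s + \frac{v{\left(-4 \right)}}{r{\left(o{\left(5 \right)},-12 \right)}} = \frac{1}{61} + \frac{\frac{1}{-4} \left(-4 - 4\right)}{-1 + 5^{2}} = \frac{1}{61} + \frac{\left(- \frac{1}{4}\right) \left(-8\right)}{-1 + 25} = \frac{1}{61} + \frac{2}{24} = \frac{1}{61} + 2 \cdot \frac{1}{24} = \frac{1}{61} + \frac{1}{12} = \frac{73}{732}$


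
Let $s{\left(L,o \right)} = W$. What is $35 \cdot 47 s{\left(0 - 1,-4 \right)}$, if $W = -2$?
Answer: $-3290$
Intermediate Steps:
$s{\left(L,o \right)} = -2$
$35 \cdot 47 s{\left(0 - 1,-4 \right)} = 35 \cdot 47 \left(-2\right) = 1645 \left(-2\right) = -3290$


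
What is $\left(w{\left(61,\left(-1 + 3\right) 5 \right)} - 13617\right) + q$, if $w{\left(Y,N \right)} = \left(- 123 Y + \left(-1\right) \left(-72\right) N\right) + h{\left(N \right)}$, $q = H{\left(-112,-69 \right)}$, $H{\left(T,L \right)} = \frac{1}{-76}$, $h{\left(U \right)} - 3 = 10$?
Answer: $- \frac{1549413}{76} \approx -20387.0$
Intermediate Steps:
$h{\left(U \right)} = 13$ ($h{\left(U \right)} = 3 + 10 = 13$)
$H{\left(T,L \right)} = - \frac{1}{76}$
$q = - \frac{1}{76} \approx -0.013158$
$w{\left(Y,N \right)} = 13 - 123 Y + 72 N$ ($w{\left(Y,N \right)} = \left(- 123 Y + \left(-1\right) \left(-72\right) N\right) + 13 = \left(- 123 Y + 72 N\right) + 13 = 13 - 123 Y + 72 N$)
$\left(w{\left(61,\left(-1 + 3\right) 5 \right)} - 13617\right) + q = \left(\left(13 - 7503 + 72 \left(-1 + 3\right) 5\right) - 13617\right) - \frac{1}{76} = \left(\left(13 - 7503 + 72 \cdot 2 \cdot 5\right) - 13617\right) - \frac{1}{76} = \left(\left(13 - 7503 + 72 \cdot 10\right) - 13617\right) - \frac{1}{76} = \left(\left(13 - 7503 + 720\right) - 13617\right) - \frac{1}{76} = \left(-6770 - 13617\right) - \frac{1}{76} = -20387 - \frac{1}{76} = - \frac{1549413}{76}$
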